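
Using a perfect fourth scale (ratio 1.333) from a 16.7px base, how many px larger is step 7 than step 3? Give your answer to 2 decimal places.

Step 3: 16.7 × 1.333³ = 39.5555px
Step 7: 16.7 × 1.333⁷ = 124.8900px
Difference: 124.8900 − 39.5555 = 85.3345px

85.33px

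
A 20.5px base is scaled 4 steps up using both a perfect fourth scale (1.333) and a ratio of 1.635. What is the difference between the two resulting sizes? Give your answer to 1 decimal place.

Perfect fourth: 20.5 × 1.333⁴ = 64.725px
At 1.635: 20.5 × 1.635⁴ = 146.496px
Difference: 146.496 − 64.725 = 81.771px

81.8px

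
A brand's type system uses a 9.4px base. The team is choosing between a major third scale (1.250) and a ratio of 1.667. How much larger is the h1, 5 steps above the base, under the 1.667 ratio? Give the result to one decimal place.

Major third: 9.4 × 1.250⁵ = 28.687px
At 1.667: 9.4 × 1.667⁵ = 121.006px
Difference: 121.006 − 28.687 = 92.319px

92.3px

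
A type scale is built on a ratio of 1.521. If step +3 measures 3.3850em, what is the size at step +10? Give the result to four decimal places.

3.3850 × 1.521⁷ = 3.3850 × 18.83235 ≈ 63.7475

63.7475em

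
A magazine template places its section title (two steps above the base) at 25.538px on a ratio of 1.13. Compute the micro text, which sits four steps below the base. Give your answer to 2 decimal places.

12.27px

Moving from step +2 to step -4 is 6 steps down, so divide by r⁶.
25.538 ÷ 1.13⁶ = 25.538 ÷ 2.08195 ≈ 12.266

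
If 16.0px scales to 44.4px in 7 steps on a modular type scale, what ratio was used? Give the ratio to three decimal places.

1.157

r⁷ = 44.4 / 16.0, so r = (44.4/16.0)^(1/7).
r = 2.7750^(1/7) ≈ 1.1570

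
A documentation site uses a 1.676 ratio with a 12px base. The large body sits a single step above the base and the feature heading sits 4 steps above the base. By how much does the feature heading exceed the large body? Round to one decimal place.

Step 1: 12.0 × 1.676 = 20.112px
Step 4: 12.0 × 1.676⁴ = 94.684px
Difference: 94.684 − 20.112 = 74.572px

74.6px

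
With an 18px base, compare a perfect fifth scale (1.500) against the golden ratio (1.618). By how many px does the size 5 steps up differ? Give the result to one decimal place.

Perfect fifth: 18.0 × 1.500⁵ = 136.688px
Golden ratio: 18.0 × 1.618⁵ = 199.602px
Difference: 199.602 − 136.688 = 62.914px

62.9px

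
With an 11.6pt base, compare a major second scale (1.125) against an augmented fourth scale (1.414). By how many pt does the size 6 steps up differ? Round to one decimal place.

69.2pt

Major second: 11.6 × 1.125⁶ = 23.517pt
Augmented fourth: 11.6 × 1.414⁶ = 92.716pt
Difference: 92.716 − 23.517 = 69.199pt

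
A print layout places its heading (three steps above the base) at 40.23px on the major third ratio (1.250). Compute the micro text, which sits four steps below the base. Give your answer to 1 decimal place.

40.23 ÷ 1.250⁷ = 40.23 ÷ 4.76837 ≈ 8.437

8.4px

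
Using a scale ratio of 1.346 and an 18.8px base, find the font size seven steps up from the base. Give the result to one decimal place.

150.5px

18.8 × 1.346⁷ = 18.8 × 8.00415 ≈ 150.48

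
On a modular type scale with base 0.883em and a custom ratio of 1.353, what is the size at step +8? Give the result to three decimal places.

Each step on a modular scale multiplies by the ratio, so the size n steps from the base is base × ratioⁿ.
0.883 × 1.353⁸ = 0.883 × 11.23007 ≈ 9.916

9.916em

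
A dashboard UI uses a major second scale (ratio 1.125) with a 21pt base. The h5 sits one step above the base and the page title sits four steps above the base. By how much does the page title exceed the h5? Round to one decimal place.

10.0pt

Step 1: 21.0 × 1.125 = 23.625pt
Step 4: 21.0 × 1.125⁴ = 33.638pt
Difference: 33.638 − 23.625 = 10.013pt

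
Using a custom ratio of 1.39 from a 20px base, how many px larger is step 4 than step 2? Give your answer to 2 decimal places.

36.02px

Step 2: 20.0 × 1.39² = 38.6420px
Step 4: 20.0 × 1.39⁴ = 74.6602px
Difference: 74.6602 − 38.6420 = 36.0182px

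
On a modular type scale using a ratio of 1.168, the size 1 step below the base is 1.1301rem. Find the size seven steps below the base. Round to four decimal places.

0.4451rem

1.1301 ÷ 1.168⁶ = 1.1301 ÷ 2.53897 ≈ 0.4451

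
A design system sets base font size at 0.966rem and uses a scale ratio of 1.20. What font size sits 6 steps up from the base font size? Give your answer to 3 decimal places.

2.884rem

A modular type scale is a geometric sequence: sizeₙ = base × rⁿ.
0.966 × 1.20⁶ = 0.966 × 2.98598 ≈ 2.884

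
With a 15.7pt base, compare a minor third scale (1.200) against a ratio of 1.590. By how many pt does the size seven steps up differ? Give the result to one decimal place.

Minor third: 15.7 × 1.200⁷ = 56.256pt
At 1.590: 15.7 × 1.590⁷ = 403.348pt
Difference: 403.348 − 56.256 = 347.092pt

347.1pt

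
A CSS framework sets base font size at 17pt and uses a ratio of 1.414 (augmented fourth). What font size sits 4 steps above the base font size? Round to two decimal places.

67.96pt

A modular type scale is a geometric sequence: sizeₙ = base × rⁿ.
17.0 × 1.414⁴ = 17.0 × 3.99758 ≈ 67.96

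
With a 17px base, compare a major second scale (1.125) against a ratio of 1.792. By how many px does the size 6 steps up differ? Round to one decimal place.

528.5px

Major second: 17.0 × 1.125⁶ = 34.464px
At 1.792: 17.0 × 1.792⁶ = 562.959px
Difference: 562.959 − 34.464 = 528.495px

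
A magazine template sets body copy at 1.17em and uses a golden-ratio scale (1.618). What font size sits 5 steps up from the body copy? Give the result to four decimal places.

12.9741em

1.17 × 1.618⁵ = 1.17 × 11.08901 ≈ 12.9741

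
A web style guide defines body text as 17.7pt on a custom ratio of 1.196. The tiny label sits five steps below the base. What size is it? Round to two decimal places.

7.23pt

17.7 ÷ 1.196⁵ = 17.7 ÷ 2.44712 ≈ 7.23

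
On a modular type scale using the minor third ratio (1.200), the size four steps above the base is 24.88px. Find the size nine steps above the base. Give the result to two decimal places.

61.91px

24.88 × 1.200⁵ = 24.88 × 2.48832 ≈ 61.909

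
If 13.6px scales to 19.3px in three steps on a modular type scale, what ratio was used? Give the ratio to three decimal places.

1.124

The ratio satisfies 13.6 × r³ = 19.3, so r = (19.3 / 13.6)^(1/3).
r = 1.4191^(1/3) ≈ 1.1238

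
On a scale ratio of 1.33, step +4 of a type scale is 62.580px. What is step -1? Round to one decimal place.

62.580 ÷ 1.33⁵ = 62.580 ÷ 4.16158 ≈ 15.038

15.0px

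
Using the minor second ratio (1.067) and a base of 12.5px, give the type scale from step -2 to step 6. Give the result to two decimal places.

Step -2: 12.5 ÷ 1.067² = 10.98
Step -1: 12.5 ÷ 1.067 = 11.72
Step 0: 12.5px
Step 1: 12.5 × 1.067 = 13.34
Step 2: 12.5 × 1.067² = 14.23
Step 3: 12.5 × 1.067³ = 15.18
Step 4: 12.5 × 1.067⁴ = 16.20
Step 5: 12.5 × 1.067⁵ = 17.29
Step 6: 12.5 × 1.067⁶ = 18.45

10.98px, 11.72px, 12.50px, 13.34px, 14.23px, 15.18px, 16.20px, 17.29px, 18.45px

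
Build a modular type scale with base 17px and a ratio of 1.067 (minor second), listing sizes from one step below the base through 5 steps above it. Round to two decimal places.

15.93px, 17.00px, 18.14px, 19.35px, 20.65px, 22.03px, 23.51px

Step -1: 17.0 ÷ 1.067 = 15.93
Step 0: 17px
Step 1: 17.0 × 1.067 = 18.14
Step 2: 17.0 × 1.067² = 19.35
Step 3: 17.0 × 1.067³ = 20.65
Step 4: 17.0 × 1.067⁴ = 22.03
Step 5: 17.0 × 1.067⁵ = 23.51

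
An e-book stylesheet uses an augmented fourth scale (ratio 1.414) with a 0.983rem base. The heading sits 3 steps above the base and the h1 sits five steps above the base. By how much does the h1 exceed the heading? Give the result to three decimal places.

Step 3: 0.983 × 1.414³ = 2.77908rem
Step 5: 0.983 × 1.414⁵ = 5.55649rem
Difference: 5.55649 − 2.77908 = 2.77741rem

2.777rem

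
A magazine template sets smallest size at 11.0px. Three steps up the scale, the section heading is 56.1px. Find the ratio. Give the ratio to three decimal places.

1.721

The ratio satisfies 11.0 × r³ = 56.1, so r = (56.1 / 11.0)^(1/3).
r = 5.1000^(1/3) ≈ 1.7213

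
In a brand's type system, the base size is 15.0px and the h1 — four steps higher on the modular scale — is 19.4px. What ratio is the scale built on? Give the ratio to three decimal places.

The ratio satisfies 15.0 × r⁴ = 19.4, so r = (19.4 / 15.0)^(1/4).
r = 1.2933^(1/4) ≈ 1.0664

1.066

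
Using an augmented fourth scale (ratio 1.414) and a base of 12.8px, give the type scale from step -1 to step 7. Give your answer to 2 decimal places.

Step -1: 12.8 ÷ 1.414 = 9.05
Step 0: 12.8px
Step 1: 12.8 × 1.414 = 18.10
Step 2: 12.8 × 1.414² = 25.59
Step 3: 12.8 × 1.414³ = 36.19
Step 4: 12.8 × 1.414⁴ = 51.17
Step 5: 12.8 × 1.414⁵ = 72.35
Step 6: 12.8 × 1.414⁶ = 102.31
Step 7: 12.8 × 1.414⁷ = 144.66

9.05px, 12.80px, 18.10px, 25.59px, 36.19px, 51.17px, 72.35px, 102.31px, 144.66px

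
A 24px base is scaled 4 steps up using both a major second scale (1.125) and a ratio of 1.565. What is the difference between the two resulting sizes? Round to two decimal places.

Major second: 24.0 × 1.125⁴ = 38.4434px
At 1.565: 24.0 × 1.565⁴ = 143.9689px
Difference: 143.9689 − 38.4434 = 105.5255px

105.53px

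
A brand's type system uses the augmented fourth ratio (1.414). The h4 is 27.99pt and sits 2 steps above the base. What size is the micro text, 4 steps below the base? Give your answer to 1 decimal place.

3.5pt

The gap is -4 − (2) = -6 steps, so the factor is 1.414^-6.
27.99 ÷ 1.414⁶ = 27.99 ÷ 7.99275 ≈ 3.502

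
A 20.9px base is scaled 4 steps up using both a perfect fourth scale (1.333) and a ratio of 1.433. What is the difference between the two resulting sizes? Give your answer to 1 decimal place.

Perfect fourth: 20.9 × 1.333⁴ = 65.988px
At 1.433: 20.9 × 1.433⁴ = 88.131px
Difference: 88.131 − 65.988 = 22.143px

22.1px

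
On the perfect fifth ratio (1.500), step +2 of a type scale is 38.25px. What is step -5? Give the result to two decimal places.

Moving from step +2 to step -5 is 7 steps down, so divide by r⁷.
38.25 ÷ 1.500⁷ = 38.25 ÷ 17.08594 ≈ 2.239

2.24px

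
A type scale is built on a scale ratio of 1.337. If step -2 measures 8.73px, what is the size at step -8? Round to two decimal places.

1.53px

8.73 ÷ 1.337⁶ = 8.73 ÷ 5.71200 ≈ 1.528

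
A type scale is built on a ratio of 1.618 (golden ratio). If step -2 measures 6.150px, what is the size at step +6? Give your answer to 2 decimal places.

6.150 × 1.618⁸ = 6.150 × 46.97082 ≈ 288.871

288.87px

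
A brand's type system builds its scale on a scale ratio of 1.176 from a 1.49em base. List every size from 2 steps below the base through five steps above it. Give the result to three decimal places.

1.077em, 1.267em, 1.490em, 1.752em, 2.061em, 2.423em, 2.850em, 3.351em

Step -2: 1.49 ÷ 1.176² = 1.077
Step -1: 1.49 ÷ 1.176 = 1.267
Step 0: 1.49em
Step 1: 1.49 × 1.176 = 1.752
Step 2: 1.49 × 1.176² = 2.061
Step 3: 1.49 × 1.176³ = 2.423
Step 4: 1.49 × 1.176⁴ = 2.850
Step 5: 1.49 × 1.176⁵ = 3.351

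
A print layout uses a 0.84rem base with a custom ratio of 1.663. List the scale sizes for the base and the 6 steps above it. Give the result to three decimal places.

0.840rem, 1.397rem, 2.323rem, 3.863rem, 6.425rem, 10.684rem, 17.768rem

Step 0: 0.84rem
Step 1: 0.84 × 1.663 = 1.397
Step 2: 0.84 × 1.663² = 2.323
Step 3: 0.84 × 1.663³ = 3.863
Step 4: 0.84 × 1.663⁴ = 6.425
Step 5: 0.84 × 1.663⁵ = 10.684
Step 6: 0.84 × 1.663⁶ = 17.768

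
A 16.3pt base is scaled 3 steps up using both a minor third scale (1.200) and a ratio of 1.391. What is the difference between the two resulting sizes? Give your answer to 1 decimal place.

15.7pt

Minor third: 16.3 × 1.200³ = 28.166pt
At 1.391: 16.3 × 1.391³ = 43.870pt
Difference: 43.870 − 28.166 = 15.704pt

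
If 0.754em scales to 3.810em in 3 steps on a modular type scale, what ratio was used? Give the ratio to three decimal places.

1.716

The ratio satisfies 0.754 × r³ = 3.810, so r = (3.810 / 0.754)^(1/3).
r = 5.0531^(1/3) ≈ 1.7160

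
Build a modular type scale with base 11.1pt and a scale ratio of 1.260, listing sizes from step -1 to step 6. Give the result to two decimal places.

Step -1: 11.1 ÷ 1.260 = 8.81
Step 0: 11.1pt
Step 1: 11.1 × 1.260 = 13.99
Step 2: 11.1 × 1.260² = 17.62
Step 3: 11.1 × 1.260³ = 22.20
Step 4: 11.1 × 1.260⁴ = 27.98
Step 5: 11.1 × 1.260⁵ = 35.25
Step 6: 11.1 × 1.260⁶ = 44.42

8.81pt, 11.10pt, 13.99pt, 17.62pt, 22.20pt, 27.98pt, 35.25pt, 44.42pt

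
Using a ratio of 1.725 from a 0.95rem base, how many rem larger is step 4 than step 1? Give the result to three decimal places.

Step 1: 0.95 × 1.725 = 1.63875rem
Step 4: 0.95 × 1.725⁴ = 8.41163rem
Difference: 8.41163 − 1.63875 = 6.77288rem

6.773rem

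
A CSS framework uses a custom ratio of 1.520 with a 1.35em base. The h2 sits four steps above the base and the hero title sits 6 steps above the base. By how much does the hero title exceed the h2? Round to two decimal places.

9.44em

Step 4: 1.35 × 1.520⁴ = 7.2062em
Step 6: 1.35 × 1.520⁶ = 16.6493em
Difference: 16.6493 − 7.2062 = 9.4431em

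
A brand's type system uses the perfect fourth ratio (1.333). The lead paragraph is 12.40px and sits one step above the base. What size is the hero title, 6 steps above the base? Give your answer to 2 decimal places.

52.19px

The gap is 6 − (1) = 5 steps, so the factor is 1.333^5.
12.40 × 1.333⁵ = 12.40 × 4.20873 ≈ 52.188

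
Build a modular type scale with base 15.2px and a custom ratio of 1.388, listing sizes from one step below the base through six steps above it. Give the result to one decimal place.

11.0px, 15.2px, 21.1px, 29.3px, 40.6px, 56.4px, 78.3px, 108.7px

Step -1: 15.2 ÷ 1.388 = 11.0
Step 0: 15.2px
Step 1: 15.2 × 1.388 = 21.1
Step 2: 15.2 × 1.388² = 29.3
Step 3: 15.2 × 1.388³ = 40.6
Step 4: 15.2 × 1.388⁴ = 56.4
Step 5: 15.2 × 1.388⁵ = 78.3
Step 6: 15.2 × 1.388⁶ = 108.7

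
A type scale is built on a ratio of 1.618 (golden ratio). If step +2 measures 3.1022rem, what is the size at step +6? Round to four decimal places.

Moving from step +2 to step +6 is 4 steps up, so multiply by r⁴.
3.1022 × 1.618⁴ = 3.1022 × 6.85353 ≈ 21.2610

21.2610rem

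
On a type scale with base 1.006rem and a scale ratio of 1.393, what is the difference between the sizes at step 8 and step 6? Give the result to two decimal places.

Step 6: 1.006 × 1.393⁶ = 7.3503rem
Step 8: 1.006 × 1.393⁸ = 14.2629rem
Difference: 14.2629 − 7.3503 = 6.9126rem

6.91rem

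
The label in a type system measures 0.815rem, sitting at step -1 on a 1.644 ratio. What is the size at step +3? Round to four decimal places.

The gap is 3 − (-1) = 4 steps, so the factor is 1.644^4.
0.815 × 1.644⁴ = 0.815 × 7.30478 ≈ 5.9534

5.9534rem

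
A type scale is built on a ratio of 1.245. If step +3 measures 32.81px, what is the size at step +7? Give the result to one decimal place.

The gap is 7 − (3) = 4 steps, so the factor is 1.245^4.
32.81 × 1.245⁴ = 32.81 × 2.40258 ≈ 78.829

78.8px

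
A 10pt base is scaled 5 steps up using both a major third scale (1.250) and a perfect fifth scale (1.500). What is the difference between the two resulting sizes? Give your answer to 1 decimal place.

Major third: 10.0 × 1.250⁵ = 30.518pt
Perfect fifth: 10.0 × 1.500⁵ = 75.938pt
Difference: 75.938 − 30.518 = 45.420pt

45.4pt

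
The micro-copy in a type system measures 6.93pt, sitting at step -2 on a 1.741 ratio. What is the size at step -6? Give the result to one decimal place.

The gap is -6 − (-2) = -4 steps, so the factor is 1.741^-4.
6.93 ÷ 1.741⁴ = 6.93 ÷ 9.18745 ≈ 0.754

0.8pt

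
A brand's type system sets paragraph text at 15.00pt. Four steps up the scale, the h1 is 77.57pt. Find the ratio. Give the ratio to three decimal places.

1.508

r⁴ = 77.57 / 15.00, so r = (77.57/15.00)^(1/4).
r = 5.1713^(1/4) ≈ 1.5080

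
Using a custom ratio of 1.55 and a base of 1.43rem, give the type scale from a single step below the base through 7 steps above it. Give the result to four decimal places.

0.9226rem, 1.4300rem, 2.2165rem, 3.4356rem, 5.3251rem, 8.2540rem, 12.7937rem, 19.8302rem, 30.7367rem

Step -1: 1.43 ÷ 1.55 = 0.9226
Step 0: 1.43rem
Step 1: 1.43 × 1.55 = 2.2165
Step 2: 1.43 × 1.55² = 3.4356
Step 3: 1.43 × 1.55³ = 5.3251
Step 4: 1.43 × 1.55⁴ = 8.2540
Step 5: 1.43 × 1.55⁵ = 12.7937
Step 6: 1.43 × 1.55⁶ = 19.8302
Step 7: 1.43 × 1.55⁷ = 30.7367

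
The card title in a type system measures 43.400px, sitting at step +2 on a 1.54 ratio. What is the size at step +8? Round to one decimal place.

43.400 × 1.54⁶ = 43.400 × 13.33903 ≈ 578.914

578.9px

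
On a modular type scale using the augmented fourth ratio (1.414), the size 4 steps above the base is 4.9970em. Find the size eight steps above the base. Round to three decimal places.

19.976em

Moving from step +4 to step +8 is 4 steps up, so multiply by r⁴.
4.9970 × 1.414⁴ = 4.9970 × 3.99758 ≈ 19.976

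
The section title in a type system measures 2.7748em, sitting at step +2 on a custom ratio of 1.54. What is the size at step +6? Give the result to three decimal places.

15.607em

The gap is 6 − (2) = 4 steps, so the factor is 1.54^4.
2.7748 × 1.54⁴ = 2.7748 × 5.62449 ≈ 15.607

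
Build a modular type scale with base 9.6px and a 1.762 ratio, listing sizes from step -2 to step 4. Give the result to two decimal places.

3.09px, 5.45px, 9.60px, 16.92px, 29.80px, 52.52px, 92.53px

Step -2: 9.6 ÷ 1.762² = 3.09
Step -1: 9.6 ÷ 1.762 = 5.45
Step 0: 9.6px
Step 1: 9.6 × 1.762 = 16.92
Step 2: 9.6 × 1.762² = 29.80
Step 3: 9.6 × 1.762³ = 52.52
Step 4: 9.6 × 1.762⁴ = 92.53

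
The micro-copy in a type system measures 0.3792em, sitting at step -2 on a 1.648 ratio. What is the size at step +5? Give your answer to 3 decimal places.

Moving from step -2 to step +5 is 7 steps up, so multiply by r⁷.
0.3792 × 1.648⁷ = 0.3792 × 33.01418 ≈ 12.519

12.519em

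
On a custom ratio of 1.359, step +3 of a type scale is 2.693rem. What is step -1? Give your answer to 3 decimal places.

0.790rem

Moving from step +3 to step -1 is 4 steps down, so divide by r⁴.
2.693 ÷ 1.359⁴ = 2.693 ÷ 3.41097 ≈ 0.790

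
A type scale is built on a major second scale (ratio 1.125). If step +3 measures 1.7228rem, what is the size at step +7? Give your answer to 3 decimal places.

2.760rem

The gap is 7 − (3) = 4 steps, so the factor is 1.125^4.
1.7228 × 1.125⁴ = 1.7228 × 1.60181 ≈ 2.760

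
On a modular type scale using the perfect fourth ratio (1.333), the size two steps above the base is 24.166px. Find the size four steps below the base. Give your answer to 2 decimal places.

The gap is -4 − (2) = -6 steps, so the factor is 1.333^-6.
24.166 ÷ 1.333⁶ = 24.166 ÷ 5.61023 ≈ 4.307

4.31px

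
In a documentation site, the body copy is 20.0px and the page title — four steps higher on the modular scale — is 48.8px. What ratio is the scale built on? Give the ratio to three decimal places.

The ratio satisfies 20.0 × r⁴ = 48.8, so r = (48.8 / 20.0)^(1/4).
r = 2.4400^(1/4) ≈ 1.2498

1.250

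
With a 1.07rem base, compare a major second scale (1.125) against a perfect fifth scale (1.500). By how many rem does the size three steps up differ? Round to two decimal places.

Major second: 1.07 × 1.125³ = 1.5235rem
Perfect fifth: 1.07 × 1.500³ = 3.6113rem
Difference: 3.6113 − 1.5235 = 2.0878rem

2.09rem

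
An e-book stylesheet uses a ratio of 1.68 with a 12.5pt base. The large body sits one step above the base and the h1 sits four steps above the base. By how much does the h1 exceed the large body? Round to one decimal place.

Step 1: 12.5 × 1.68 = 21.000pt
Step 4: 12.5 × 1.68⁴ = 99.574pt
Difference: 99.574 − 21.000 = 78.574pt

78.6pt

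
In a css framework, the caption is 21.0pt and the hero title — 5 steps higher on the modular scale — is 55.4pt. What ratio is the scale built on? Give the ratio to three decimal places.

r⁵ = 55.4 / 21.0, so r = (55.4/21.0)^(1/5).
r = 2.6381^(1/5) ≈ 1.2141

1.214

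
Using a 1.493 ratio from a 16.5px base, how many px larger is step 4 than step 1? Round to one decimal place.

57.3px

Step 1: 16.5 × 1.493 = 24.635px
Step 4: 16.5 × 1.493⁴ = 81.983px
Difference: 81.983 − 24.635 = 57.348px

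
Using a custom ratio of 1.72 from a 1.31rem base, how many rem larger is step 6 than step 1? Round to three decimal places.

31.666rem

Step 1: 1.31 × 1.72 = 2.25320rem
Step 6: 1.31 × 1.72⁶ = 33.91892rem
Difference: 33.91892 − 2.25320 = 31.66572rem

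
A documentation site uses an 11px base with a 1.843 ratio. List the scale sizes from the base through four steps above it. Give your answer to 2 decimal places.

11.00px, 20.27px, 37.36px, 68.86px, 126.91px

Step 0: 11px
Step 1: 11.0 × 1.843 = 20.27
Step 2: 11.0 × 1.843² = 37.36
Step 3: 11.0 × 1.843³ = 68.86
Step 4: 11.0 × 1.843⁴ = 126.91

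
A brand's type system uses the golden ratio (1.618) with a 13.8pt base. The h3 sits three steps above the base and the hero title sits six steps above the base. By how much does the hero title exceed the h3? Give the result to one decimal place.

Step 3: 13.8 × 1.618³ = 58.454pt
Step 6: 13.8 × 1.618⁶ = 247.600pt
Difference: 247.600 − 58.454 = 189.146pt

189.1pt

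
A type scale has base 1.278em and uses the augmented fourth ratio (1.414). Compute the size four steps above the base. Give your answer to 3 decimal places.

1.278 × 1.414⁴ = 1.278 × 3.99758 ≈ 5.109

5.109em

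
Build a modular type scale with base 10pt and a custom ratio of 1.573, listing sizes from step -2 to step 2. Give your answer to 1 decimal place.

Step -2: 10.0 ÷ 1.573² = 4.0
Step -1: 10.0 ÷ 1.573 = 6.4
Step 0: 10pt
Step 1: 10.0 × 1.573 = 15.7
Step 2: 10.0 × 1.573² = 24.7

4.0pt, 6.4pt, 10.0pt, 15.7pt, 24.7pt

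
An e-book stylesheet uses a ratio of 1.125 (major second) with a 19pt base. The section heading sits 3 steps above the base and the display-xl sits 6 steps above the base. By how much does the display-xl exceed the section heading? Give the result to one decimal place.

Step 3: 19.0 × 1.125³ = 27.053pt
Step 6: 19.0 × 1.125⁶ = 38.518pt
Difference: 38.518 − 27.053 = 11.465pt

11.5pt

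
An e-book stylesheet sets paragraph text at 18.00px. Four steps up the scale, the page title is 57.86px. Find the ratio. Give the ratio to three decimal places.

The ratio satisfies 18.00 × r⁴ = 57.86, so r = (57.86 / 18.00)^(1/4).
r = 3.2144^(1/4) ≈ 1.3390

1.339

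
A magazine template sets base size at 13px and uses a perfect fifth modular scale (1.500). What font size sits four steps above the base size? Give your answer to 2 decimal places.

Every step multiplies by the scale ratio.
13.0 × 1.500⁴ = 13.0 × 5.06250 ≈ 65.81

65.81px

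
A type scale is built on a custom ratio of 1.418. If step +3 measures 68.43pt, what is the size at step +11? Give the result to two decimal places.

68.43 × 1.418⁸ = 68.43 × 16.34594 ≈ 1118.553

1118.55pt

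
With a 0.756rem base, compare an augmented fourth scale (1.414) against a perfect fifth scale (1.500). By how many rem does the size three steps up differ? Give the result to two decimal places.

Augmented fourth: 0.756 × 1.414³ = 2.1373rem
Perfect fifth: 0.756 × 1.500³ = 2.5515rem
Difference: 2.5515 − 2.1373 = 0.4142rem

0.41rem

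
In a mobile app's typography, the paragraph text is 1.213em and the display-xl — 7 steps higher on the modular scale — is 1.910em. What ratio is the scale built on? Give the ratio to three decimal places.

r⁷ = 1.910 / 1.213, so r = (1.910/1.213)^(1/7).
r = 1.5746^(1/7) ≈ 1.0670

1.067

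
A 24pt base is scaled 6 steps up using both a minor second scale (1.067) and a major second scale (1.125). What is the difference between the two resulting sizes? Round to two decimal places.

Minor second: 24.0 × 1.067⁶ = 35.4159pt
Major second: 24.0 × 1.125⁶ = 48.6549pt
Difference: 48.6549 − 35.4159 = 13.2390pt

13.24pt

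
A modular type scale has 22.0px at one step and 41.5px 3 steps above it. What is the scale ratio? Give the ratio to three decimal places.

The ratio satisfies 22.0 × r³ = 41.5, so r = (41.5 / 22.0)^(1/3).
r = 1.8864^(1/3) ≈ 1.2356

1.236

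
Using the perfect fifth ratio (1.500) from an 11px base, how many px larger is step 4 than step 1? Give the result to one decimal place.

Step 1: 11.0 × 1.500 = 16.500px
Step 4: 11.0 × 1.500⁴ = 55.688px
Difference: 55.688 − 16.500 = 39.188px

39.2px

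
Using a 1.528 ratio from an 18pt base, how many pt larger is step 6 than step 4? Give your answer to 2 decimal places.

Step 4: 18.0 × 1.528⁴ = 98.1219pt
Step 6: 18.0 × 1.528⁶ = 229.0934pt
Difference: 229.0934 − 98.1219 = 130.9715pt

130.97pt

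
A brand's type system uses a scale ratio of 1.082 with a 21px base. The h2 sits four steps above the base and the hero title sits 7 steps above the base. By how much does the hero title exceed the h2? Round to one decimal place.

Step 4: 21.0 × 1.082⁴ = 28.782px
Step 7: 21.0 × 1.082⁷ = 36.459px
Difference: 36.459 − 28.782 = 7.677px

7.7px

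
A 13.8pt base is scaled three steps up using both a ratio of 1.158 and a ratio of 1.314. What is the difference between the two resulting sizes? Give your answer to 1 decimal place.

At 1.158: 13.8 × 1.158³ = 21.429pt
At 1.314: 13.8 × 1.314³ = 31.309pt
Difference: 31.309 − 21.429 = 9.880pt

9.9pt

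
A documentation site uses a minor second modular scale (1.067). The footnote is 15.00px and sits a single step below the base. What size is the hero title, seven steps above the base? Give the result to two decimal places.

25.20px

15.00 × 1.067⁸ = 15.00 × 1.68002 ≈ 25.200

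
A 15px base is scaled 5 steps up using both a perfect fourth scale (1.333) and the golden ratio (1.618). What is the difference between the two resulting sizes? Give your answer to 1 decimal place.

Perfect fourth: 15.0 × 1.333⁵ = 63.131px
Golden ratio: 15.0 × 1.618⁵ = 166.335px
Difference: 166.335 − 63.131 = 103.204px

103.2px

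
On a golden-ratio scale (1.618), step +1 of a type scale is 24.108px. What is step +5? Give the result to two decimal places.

24.108 × 1.618⁴ = 24.108 × 6.85353 ≈ 165.225

165.22px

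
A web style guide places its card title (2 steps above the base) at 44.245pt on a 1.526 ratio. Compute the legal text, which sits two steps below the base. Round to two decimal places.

8.16pt

The gap is -2 − (2) = -4 steps, so the factor is 1.526^-4.
44.245 ÷ 1.526⁴ = 44.245 ÷ 5.42273 ≈ 8.159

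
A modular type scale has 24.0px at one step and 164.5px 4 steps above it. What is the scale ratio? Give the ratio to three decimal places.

The ratio satisfies 24.0 × r⁴ = 164.5, so r = (164.5 / 24.0)^(1/4).
r = 6.8542^(1/4) ≈ 1.6180

1.618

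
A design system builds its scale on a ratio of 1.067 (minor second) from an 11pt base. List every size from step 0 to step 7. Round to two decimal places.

Step 0: 11pt
Step 1: 11.0 × 1.067 = 11.74
Step 2: 11.0 × 1.067² = 12.52
Step 3: 11.0 × 1.067³ = 13.36
Step 4: 11.0 × 1.067⁴ = 14.26
Step 5: 11.0 × 1.067⁵ = 15.21
Step 6: 11.0 × 1.067⁶ = 16.23
Step 7: 11.0 × 1.067⁷ = 17.32

11.00pt, 11.74pt, 12.52pt, 13.36pt, 14.26pt, 15.21pt, 16.23pt, 17.32pt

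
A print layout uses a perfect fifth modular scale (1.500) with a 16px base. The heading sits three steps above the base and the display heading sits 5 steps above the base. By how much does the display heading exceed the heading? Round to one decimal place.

Step 3: 16.0 × 1.500³ = 54.000px
Step 5: 16.0 × 1.500⁵ = 121.500px
Difference: 121.500 − 54.000 = 67.500px

67.5px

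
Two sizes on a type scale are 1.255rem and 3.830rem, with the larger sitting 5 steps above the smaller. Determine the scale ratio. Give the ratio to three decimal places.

1.250

r⁵ = 3.830 / 1.255, so r = (3.830/1.255)^(1/5).
r = 3.0518^(1/5) ≈ 1.2500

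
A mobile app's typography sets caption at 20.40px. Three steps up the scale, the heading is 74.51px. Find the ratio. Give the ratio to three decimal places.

r³ = 74.51 / 20.40, so r = (74.51/20.40)^(1/3).
r = 3.6525^(1/3) ≈ 1.5400

1.540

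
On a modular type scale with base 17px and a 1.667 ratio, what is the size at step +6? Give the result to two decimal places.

17.0 × 1.667⁶ = 17.0 × 21.45920 ≈ 364.81

364.81px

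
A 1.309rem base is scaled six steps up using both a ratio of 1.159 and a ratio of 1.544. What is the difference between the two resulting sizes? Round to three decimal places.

14.562rem

At 1.159: 1.309 × 1.159⁶ = 3.17278rem
At 1.544: 1.309 × 1.544⁶ = 17.73468rem
Difference: 17.73468 − 3.17278 = 14.56190rem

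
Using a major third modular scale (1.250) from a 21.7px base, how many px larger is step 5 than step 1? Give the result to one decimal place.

Step 1: 21.7 × 1.250 = 27.125px
Step 5: 21.7 × 1.250⁵ = 66.223px
Difference: 66.223 − 27.125 = 39.098px

39.1px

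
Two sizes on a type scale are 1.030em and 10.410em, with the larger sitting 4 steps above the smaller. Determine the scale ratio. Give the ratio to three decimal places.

r⁴ = 10.410 / 1.030, so r = (10.410/1.030)^(1/4).
r = 10.1068^(1/4) ≈ 1.7830

1.783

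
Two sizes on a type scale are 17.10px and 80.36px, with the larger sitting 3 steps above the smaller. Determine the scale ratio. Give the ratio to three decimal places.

r³ = 80.36 / 17.10, so r = (80.36/17.10)^(1/3).
r = 4.6994^(1/3) ≈ 1.6750

1.675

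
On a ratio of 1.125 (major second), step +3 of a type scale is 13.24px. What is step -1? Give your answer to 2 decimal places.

8.27px

13.24 ÷ 1.125⁴ = 13.24 ÷ 1.60181 ≈ 8.266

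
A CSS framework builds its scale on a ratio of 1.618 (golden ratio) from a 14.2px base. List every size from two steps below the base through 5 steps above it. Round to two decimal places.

5.42px, 8.78px, 14.20px, 22.98px, 37.17px, 60.15px, 97.32px, 157.46px

Step -2: 14.2 ÷ 1.618² = 5.42
Step -1: 14.2 ÷ 1.618 = 8.78
Step 0: 14.2px
Step 1: 14.2 × 1.618 = 22.98
Step 2: 14.2 × 1.618² = 37.17
Step 3: 14.2 × 1.618³ = 60.15
Step 4: 14.2 × 1.618⁴ = 97.32
Step 5: 14.2 × 1.618⁵ = 157.46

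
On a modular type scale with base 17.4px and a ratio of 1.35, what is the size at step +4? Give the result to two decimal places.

Every step multiplies by the scale ratio.
17.4 × 1.35⁴ = 17.4 × 3.32151 ≈ 57.79

57.79px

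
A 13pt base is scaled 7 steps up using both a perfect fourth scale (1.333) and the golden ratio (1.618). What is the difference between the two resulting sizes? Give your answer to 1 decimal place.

280.2pt

Perfect fourth: 13.0 × 1.333⁷ = 97.220pt
Golden ratio: 13.0 × 1.618⁷ = 377.392pt
Difference: 377.392 − 97.220 = 280.172pt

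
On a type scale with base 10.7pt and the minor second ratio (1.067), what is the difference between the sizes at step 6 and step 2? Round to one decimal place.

3.6pt

Step 2: 10.7 × 1.067² = 12.182pt
Step 6: 10.7 × 1.067⁶ = 15.790pt
Difference: 15.790 − 12.182 = 3.608pt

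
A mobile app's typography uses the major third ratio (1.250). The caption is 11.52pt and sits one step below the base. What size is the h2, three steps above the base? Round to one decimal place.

28.1pt

11.52 × 1.250⁴ = 11.52 × 2.44141 ≈ 28.125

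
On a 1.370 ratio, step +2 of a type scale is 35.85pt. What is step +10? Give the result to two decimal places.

444.89pt

The gap is 10 − (2) = 8 steps, so the factor is 1.370^8.
35.85 × 1.370⁸ = 35.85 × 12.40979 ≈ 444.891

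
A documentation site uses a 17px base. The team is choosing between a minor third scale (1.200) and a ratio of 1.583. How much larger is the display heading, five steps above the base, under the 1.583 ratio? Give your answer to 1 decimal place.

Minor third: 17.0 × 1.200⁵ = 42.301px
At 1.583: 17.0 × 1.583⁵ = 168.987px
Difference: 168.987 − 42.301 = 126.686px

126.7px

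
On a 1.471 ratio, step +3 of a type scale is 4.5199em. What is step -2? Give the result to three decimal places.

Moving from step +3 to step -2 is 5 steps down, so divide by r⁵.
4.5199 ÷ 1.471⁵ = 4.5199 ÷ 6.88753 ≈ 0.656

0.656em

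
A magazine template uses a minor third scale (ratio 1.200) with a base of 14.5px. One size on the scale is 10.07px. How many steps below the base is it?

1.200ⁿ = 14.5 / 10.07 = 1.4399
n = ln(1.4399) / ln(1.200) = 0.3646 / 0.1823 ≈ 2.00

2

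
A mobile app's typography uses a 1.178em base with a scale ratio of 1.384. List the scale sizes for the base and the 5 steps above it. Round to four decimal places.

Step 0: 1.178em
Step 1: 1.178 × 1.384 = 1.6304
Step 2: 1.178 × 1.384² = 2.2564
Step 3: 1.178 × 1.384³ = 3.1229
Step 4: 1.178 × 1.384⁴ = 4.3220
Step 5: 1.178 × 1.384⁵ = 5.9817

1.1780em, 1.6304em, 2.2564em, 3.1229em, 4.3220em, 5.9817em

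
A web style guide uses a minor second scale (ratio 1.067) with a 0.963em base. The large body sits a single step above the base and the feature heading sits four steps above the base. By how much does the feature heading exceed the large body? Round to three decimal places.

Step 1: 0.963 × 1.067 = 1.02752em
Step 4: 0.963 × 1.067⁴ = 1.24820em
Difference: 1.24820 − 1.02752 = 0.22068em

0.221em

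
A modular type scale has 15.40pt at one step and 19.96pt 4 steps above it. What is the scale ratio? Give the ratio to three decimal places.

r⁴ = 19.96 / 15.40, so r = (19.96/15.40)^(1/4).
r = 1.2961^(1/4) ≈ 1.0670

1.067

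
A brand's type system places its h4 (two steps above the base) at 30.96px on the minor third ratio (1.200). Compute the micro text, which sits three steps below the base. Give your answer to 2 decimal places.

The gap is -3 − (2) = -5 steps, so the factor is 1.200^-5.
30.96 ÷ 1.200⁵ = 30.96 ÷ 2.48832 ≈ 12.442

12.44px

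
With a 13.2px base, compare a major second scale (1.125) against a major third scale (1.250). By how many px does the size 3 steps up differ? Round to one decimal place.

7.0px

Major second: 13.2 × 1.125³ = 18.795px
Major third: 13.2 × 1.250³ = 25.781px
Difference: 25.781 − 18.795 = 6.986px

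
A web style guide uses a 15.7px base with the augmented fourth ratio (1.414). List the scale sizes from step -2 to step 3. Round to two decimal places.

7.85px, 11.10px, 15.70px, 22.20px, 31.39px, 44.39px

Step -2: 15.7 ÷ 1.414² = 7.85
Step -1: 15.7 ÷ 1.414 = 11.10
Step 0: 15.7px
Step 1: 15.7 × 1.414 = 22.20
Step 2: 15.7 × 1.414² = 31.39
Step 3: 15.7 × 1.414³ = 44.39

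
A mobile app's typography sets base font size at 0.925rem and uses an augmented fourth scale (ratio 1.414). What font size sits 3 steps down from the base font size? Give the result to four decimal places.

0.3272rem

0.925 ÷ 1.414³ = 0.925 ÷ 2.82715 ≈ 0.3272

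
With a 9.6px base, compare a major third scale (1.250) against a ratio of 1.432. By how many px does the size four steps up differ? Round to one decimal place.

16.9px

Major third: 9.6 × 1.250⁴ = 23.438px
At 1.432: 9.6 × 1.432⁴ = 40.369px
Difference: 40.369 − 23.438 = 16.931px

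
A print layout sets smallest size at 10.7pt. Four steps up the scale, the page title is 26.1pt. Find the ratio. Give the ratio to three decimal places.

1.250

r⁴ = 26.1 / 10.7, so r = (26.1/10.7)^(1/4).
r = 2.4393^(1/4) ≈ 1.2497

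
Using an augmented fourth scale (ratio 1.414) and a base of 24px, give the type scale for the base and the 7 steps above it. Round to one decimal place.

Step 0: 24px
Step 1: 24.0 × 1.414 = 33.9
Step 2: 24.0 × 1.414² = 48.0
Step 3: 24.0 × 1.414³ = 67.9
Step 4: 24.0 × 1.414⁴ = 95.9
Step 5: 24.0 × 1.414⁵ = 135.7
Step 6: 24.0 × 1.414⁶ = 191.8
Step 7: 24.0 × 1.414⁷ = 271.2

24.0px, 33.9px, 48.0px, 67.9px, 95.9px, 135.7px, 191.8px, 271.2px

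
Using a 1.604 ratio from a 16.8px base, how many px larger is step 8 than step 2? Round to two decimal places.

692.89px

Step 2: 16.8 × 1.604² = 43.2233px
Step 8: 16.8 × 1.604⁸ = 736.1125px
Difference: 736.1125 − 43.2233 = 692.8892px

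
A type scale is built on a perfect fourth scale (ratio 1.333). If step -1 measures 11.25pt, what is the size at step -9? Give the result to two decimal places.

1.13pt

11.25 ÷ 1.333⁸ = 11.25 ÷ 9.96876 ≈ 1.129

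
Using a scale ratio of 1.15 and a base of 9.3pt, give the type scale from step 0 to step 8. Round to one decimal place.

9.3pt, 10.7pt, 12.3pt, 14.1pt, 16.3pt, 18.7pt, 21.5pt, 24.7pt, 28.4pt

Step 0: 9.3pt
Step 1: 9.3 × 1.15 = 10.7
Step 2: 9.3 × 1.15² = 12.3
Step 3: 9.3 × 1.15³ = 14.1
Step 4: 9.3 × 1.15⁴ = 16.3
Step 5: 9.3 × 1.15⁵ = 18.7
Step 6: 9.3 × 1.15⁶ = 21.5
Step 7: 9.3 × 1.15⁷ = 24.7
Step 8: 9.3 × 1.15⁸ = 28.4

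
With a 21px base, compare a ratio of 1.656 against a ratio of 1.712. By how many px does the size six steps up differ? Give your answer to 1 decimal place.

95.6px

At 1.656: 21.0 × 1.656⁶ = 433.093px
At 1.712: 21.0 × 1.712⁶ = 528.740px
Difference: 528.740 − 433.093 = 95.647px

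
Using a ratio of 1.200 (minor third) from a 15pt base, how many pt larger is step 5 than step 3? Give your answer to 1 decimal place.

11.4pt

Step 3: 15.0 × 1.200³ = 25.920pt
Step 5: 15.0 × 1.200⁵ = 37.325pt
Difference: 37.325 − 25.920 = 11.405pt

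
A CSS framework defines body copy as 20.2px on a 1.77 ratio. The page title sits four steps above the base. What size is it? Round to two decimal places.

A modular type scale is a geometric sequence: sizeₙ = base × rⁿ.
20.2 × 1.77⁴ = 20.2 × 9.81506 ≈ 198.26

198.26px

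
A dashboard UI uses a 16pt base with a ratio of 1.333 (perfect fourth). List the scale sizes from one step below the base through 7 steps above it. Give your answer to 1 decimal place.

Step -1: 16.0 ÷ 1.333 = 12.0
Step 0: 16pt
Step 1: 16.0 × 1.333 = 21.3
Step 2: 16.0 × 1.333² = 28.4
Step 3: 16.0 × 1.333³ = 37.9
Step 4: 16.0 × 1.333⁴ = 50.5
Step 5: 16.0 × 1.333⁵ = 67.3
Step 6: 16.0 × 1.333⁶ = 89.8
Step 7: 16.0 × 1.333⁷ = 119.7

12.0pt, 16.0pt, 21.3pt, 28.4pt, 37.9pt, 50.5pt, 67.3pt, 89.8pt, 119.7pt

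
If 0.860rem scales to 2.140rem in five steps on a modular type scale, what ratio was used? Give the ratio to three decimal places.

1.200

r⁵ = 2.140 / 0.860, so r = (2.140/0.860)^(1/5).
r = 2.4884^(1/5) ≈ 1.2000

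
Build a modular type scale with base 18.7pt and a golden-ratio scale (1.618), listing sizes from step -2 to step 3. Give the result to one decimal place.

7.1pt, 11.6pt, 18.7pt, 30.3pt, 49.0pt, 79.2pt

Step -2: 18.7 ÷ 1.618² = 7.1
Step -1: 18.7 ÷ 1.618 = 11.6
Step 0: 18.7pt
Step 1: 18.7 × 1.618 = 30.3
Step 2: 18.7 × 1.618² = 49.0
Step 3: 18.7 × 1.618³ = 79.2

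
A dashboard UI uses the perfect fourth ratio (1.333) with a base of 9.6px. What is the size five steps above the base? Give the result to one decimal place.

A modular type scale is a geometric sequence: sizeₙ = base × rⁿ.
9.6 × 1.333⁵ = 9.6 × 4.20873 ≈ 40.40

40.4px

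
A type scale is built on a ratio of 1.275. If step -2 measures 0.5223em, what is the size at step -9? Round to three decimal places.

0.5223 ÷ 1.275⁷ = 0.5223 ÷ 5.47736 ≈ 0.095

0.095em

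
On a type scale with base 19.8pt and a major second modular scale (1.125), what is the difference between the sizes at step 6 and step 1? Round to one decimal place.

17.9pt

Step 1: 19.8 × 1.125 = 22.275pt
Step 6: 19.8 × 1.125⁶ = 40.140pt
Difference: 40.140 − 22.275 = 17.865pt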